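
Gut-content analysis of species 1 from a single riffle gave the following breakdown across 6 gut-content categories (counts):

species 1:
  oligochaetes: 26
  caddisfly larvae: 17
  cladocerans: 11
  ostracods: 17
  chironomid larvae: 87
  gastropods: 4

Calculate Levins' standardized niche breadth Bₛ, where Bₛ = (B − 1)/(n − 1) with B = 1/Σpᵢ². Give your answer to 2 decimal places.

0.39

Proportions for species 1 (n=162): 26/162=0.1605, 17/162=0.1049, 11/162=0.0679, 17/162=0.1049, 87/162=0.5370, 4/162=0.0247
Σpᵢ² = 0.1605² + 0.1049² + 0.0679² + 0.1049² + 0.5370² + 0.0247² = 0.025760 + 0.011004 + 0.004610 + 0.011004 + 0.288369 + 0.000610 = 0.341357
B = 1 / 0.341357 = 2.9295
Bₛ = (B − 1)/(n − 1) = (2.9295 − 1)/(6 − 1) = 1.9295/5 = 0.3859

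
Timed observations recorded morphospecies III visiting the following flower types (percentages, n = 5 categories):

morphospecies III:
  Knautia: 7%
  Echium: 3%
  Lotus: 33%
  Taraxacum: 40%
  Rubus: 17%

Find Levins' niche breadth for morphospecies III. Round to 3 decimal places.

Convert percentages to proportions (divide by 100).
Σpᵢ² = 0.07² + 0.03² + 0.33² + 0.40² + 0.17² = 0.0049 + 0.0009 + 0.1089 + 0.1600 + 0.0289 = 0.3036
B = 1 / 0.3036 = 3.29381

3.294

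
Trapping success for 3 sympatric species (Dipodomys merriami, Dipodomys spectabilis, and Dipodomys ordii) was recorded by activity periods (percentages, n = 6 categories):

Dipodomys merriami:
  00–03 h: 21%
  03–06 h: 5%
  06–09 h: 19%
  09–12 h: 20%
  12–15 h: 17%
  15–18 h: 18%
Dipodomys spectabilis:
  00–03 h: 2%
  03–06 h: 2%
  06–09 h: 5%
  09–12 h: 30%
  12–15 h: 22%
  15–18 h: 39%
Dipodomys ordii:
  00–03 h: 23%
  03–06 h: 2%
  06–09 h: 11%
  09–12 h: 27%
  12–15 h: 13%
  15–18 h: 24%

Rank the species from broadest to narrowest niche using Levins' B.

Convert percentages to proportions (divide by 100).
Σp_merrᵢ² = 0.21² + 0.05² + 0.19² + 0.20² + 0.17² + 0.18² = 0.0441 + 0.0025 + 0.0361 + 0.0400 + 0.0289 + 0.0324 = 0.1840
B_merr = 1 / 0.1840 = 5.4348
Σp_specᵢ² = 0.02² + 0.02² + 0.05² + 0.30² + 0.22² + 0.39² = 0.0004 + 0.0004 + 0.0025 + 0.0900 + 0.0484 + 0.1521 = 0.2938
B_spec = 1 / 0.2938 = 3.4037
Σp_ordiᵢ² = 0.23² + 0.02² + 0.11² + 0.27² + 0.13² + 0.24² = 0.0529 + 0.0004 + 0.0121 + 0.0729 + 0.0169 + 0.0576 = 0.2128
B_ordi = 1 / 0.2128 = 4.6992
Ranking by B (broadest → narrowest): Dipodomys merriami (5.43) > Dipodomys ordii (4.70) > Dipodomys spectabilis (3.40)

Dipodomys merriami > Dipodomys ordii > Dipodomys spectabilis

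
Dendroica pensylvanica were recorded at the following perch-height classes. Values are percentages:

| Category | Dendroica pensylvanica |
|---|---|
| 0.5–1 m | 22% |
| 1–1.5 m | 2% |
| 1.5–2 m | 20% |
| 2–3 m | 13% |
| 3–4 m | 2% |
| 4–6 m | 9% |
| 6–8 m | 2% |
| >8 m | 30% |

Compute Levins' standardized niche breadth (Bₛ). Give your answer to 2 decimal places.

0.56

Convert percentages to proportions (divide by 100).
Σpᵢ² = 0.22² + 0.02² + 0.20² + 0.13² + 0.02² + 0.09² + 0.02² + 0.30² = 0.0484 + 0.0004 + 0.0400 + 0.0169 + 0.0004 + 0.0081 + 0.0004 + 0.0900 = 0.2046
B = 1 / 0.2046 = 4.8876
Bₛ = (B − 1)/(n − 1) = (4.8876 − 1)/(8 − 1) = 3.8876/7 = 0.5554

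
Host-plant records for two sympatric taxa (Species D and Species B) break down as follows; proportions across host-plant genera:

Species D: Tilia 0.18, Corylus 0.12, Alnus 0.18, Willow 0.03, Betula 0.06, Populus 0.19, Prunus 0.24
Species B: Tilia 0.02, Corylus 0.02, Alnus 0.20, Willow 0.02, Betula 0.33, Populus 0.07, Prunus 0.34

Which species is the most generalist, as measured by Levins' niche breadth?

Σp_Dᵢ² = 0.18² + 0.12² + 0.18² + 0.03² + 0.06² + 0.19² + 0.24² = 0.0324 + 0.0144 + 0.0324 + 0.0009 + 0.0036 + 0.0361 + 0.0576 = 0.1774
B_D = 1 / 0.1774 = 5.6370
Σp_Bᵢ² = 0.02² + 0.02² + 0.20² + 0.02² + 0.33² + 0.07² + 0.34² = 0.0004 + 0.0004 + 0.0400 + 0.0004 + 0.1089 + 0.0049 + 0.1156 = 0.2706
B_B = 1 / 0.2706 = 3.6955
Highest B → broadest niche (most generalist): Species D (B = 5.64).

Species D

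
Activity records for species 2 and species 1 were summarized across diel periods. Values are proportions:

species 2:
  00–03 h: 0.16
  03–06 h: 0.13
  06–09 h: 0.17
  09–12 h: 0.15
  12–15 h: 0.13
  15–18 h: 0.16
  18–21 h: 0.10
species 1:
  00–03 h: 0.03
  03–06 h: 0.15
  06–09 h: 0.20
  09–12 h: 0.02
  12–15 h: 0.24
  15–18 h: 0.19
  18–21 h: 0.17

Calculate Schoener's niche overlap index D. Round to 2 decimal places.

0.74

Σ|p₁ᵢ − p₂ᵢ| = 0.13 + 0.02 + 0.03 + 0.13 + 0.11 + 0.03 + 0.07 = 0.52
D = 1 − ½ × 0.52 = 1 − 0.260 = 0.7400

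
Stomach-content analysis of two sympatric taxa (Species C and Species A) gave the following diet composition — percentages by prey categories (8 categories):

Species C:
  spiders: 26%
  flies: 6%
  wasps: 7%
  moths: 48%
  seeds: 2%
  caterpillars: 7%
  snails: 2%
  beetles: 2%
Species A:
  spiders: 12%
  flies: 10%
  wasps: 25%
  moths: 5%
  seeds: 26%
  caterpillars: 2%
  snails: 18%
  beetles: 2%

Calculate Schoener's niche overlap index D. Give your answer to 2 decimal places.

0.38

Convert percentages to proportions (divide by 100).
Σ|p₁ᵢ − p₂ᵢ| = 0.14 + 0.04 + 0.18 + 0.43 + 0.24 + 0.05 + 0.16 + 0.00 = 1.24
D = 1 − ½ × 1.24 = 1 − 0.620 = 0.3800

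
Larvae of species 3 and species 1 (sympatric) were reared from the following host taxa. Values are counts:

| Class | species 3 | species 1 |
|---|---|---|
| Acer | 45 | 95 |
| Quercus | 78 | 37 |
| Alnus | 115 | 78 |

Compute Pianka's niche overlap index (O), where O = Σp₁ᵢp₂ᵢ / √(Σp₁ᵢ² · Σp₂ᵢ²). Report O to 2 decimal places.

0.86

Proportions for species 3 (n=238): 45/238=0.1891, 78/238=0.3277, 115/238=0.4832
Proportions for species 1 (n=210): 95/210=0.4524, 37/210=0.1762, 78/210=0.3714
Σ p₁ᵢp₂ᵢ = 0.085549 + 0.057741 + 0.179460 = 0.322750
Σp_1ᵢ² = 0.1891² + 0.3277² + 0.4832² = 0.035759 + 0.107387 + 0.233482 = 0.376628
Σp_2ᵢ² = 0.4524² + 0.1762² + 0.3714² = 0.204666 + 0.031046 + 0.137938 = 0.373650
O = 0.322750 / √(0.376628 × 0.373650) = 0.322750 / 0.3751360 = 0.8604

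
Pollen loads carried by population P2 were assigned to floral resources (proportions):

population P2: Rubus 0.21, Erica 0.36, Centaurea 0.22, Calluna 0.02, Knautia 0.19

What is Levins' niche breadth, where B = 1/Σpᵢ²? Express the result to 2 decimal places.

3.87

Σpᵢ² = 0.21² + 0.36² + 0.22² + 0.02² + 0.19² = 0.0441 + 0.1296 + 0.0484 + 0.0004 + 0.0361 = 0.2586
B = 1 / 0.2586 = 3.8670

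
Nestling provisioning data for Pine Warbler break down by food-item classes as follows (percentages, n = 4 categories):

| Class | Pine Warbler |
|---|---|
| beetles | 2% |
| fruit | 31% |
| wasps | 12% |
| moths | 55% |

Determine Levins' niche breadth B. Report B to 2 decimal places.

2.42

Convert percentages to proportions (divide by 100).
Σpᵢ² = 0.02² + 0.31² + 0.12² + 0.55² = 0.0004 + 0.0961 + 0.0144 + 0.3025 = 0.4134
B = 1 / 0.4134 = 2.4190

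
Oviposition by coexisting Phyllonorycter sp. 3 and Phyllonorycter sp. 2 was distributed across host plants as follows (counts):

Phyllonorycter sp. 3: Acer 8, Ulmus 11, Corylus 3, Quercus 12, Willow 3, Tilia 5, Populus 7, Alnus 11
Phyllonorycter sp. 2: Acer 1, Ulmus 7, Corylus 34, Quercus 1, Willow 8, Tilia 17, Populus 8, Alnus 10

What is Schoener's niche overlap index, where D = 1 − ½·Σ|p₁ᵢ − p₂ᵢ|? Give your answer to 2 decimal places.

0.50

Proportions for Phyllonorycter sp. 3 (n=60): 8/60=0.1333, 11/60=0.1833, 3/60=0.0500, 12/60=0.2000, 3/60=0.0500, 5/60=0.0833, 7/60=0.1167, 11/60=0.1833
Proportions for Phyllonorycter sp. 2 (n=86): 1/86=0.0116, 7/86=0.0814, 34/86=0.3953, 1/86=0.0116, 8/86=0.0930, 17/86=0.1977, 8/86=0.0930, 10/86=0.1163
Σ|p₁ᵢ − p₂ᵢ| = 0.1217 + 0.1019 + 0.3453 + 0.1884 + 0.0430 + 0.1144 + 0.0237 + 0.0670 = 1.0054
D = 1 − ½ × 1.0054 = 1 − 0.50270 = 0.49730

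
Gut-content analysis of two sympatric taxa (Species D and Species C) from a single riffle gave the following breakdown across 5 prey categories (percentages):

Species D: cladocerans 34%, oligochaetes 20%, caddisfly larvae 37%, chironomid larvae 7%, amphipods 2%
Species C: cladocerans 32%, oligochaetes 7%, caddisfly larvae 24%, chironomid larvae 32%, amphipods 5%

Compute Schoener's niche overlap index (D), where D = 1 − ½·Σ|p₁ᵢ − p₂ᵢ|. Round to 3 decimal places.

0.720

Convert percentages to proportions (divide by 100).
Σ|p₁ᵢ − p₂ᵢ| = 0.02 + 0.13 + 0.13 + 0.25 + 0.03 = 0.56
D = 1 − ½ × 0.56 = 1 − 0.280 = 0.72000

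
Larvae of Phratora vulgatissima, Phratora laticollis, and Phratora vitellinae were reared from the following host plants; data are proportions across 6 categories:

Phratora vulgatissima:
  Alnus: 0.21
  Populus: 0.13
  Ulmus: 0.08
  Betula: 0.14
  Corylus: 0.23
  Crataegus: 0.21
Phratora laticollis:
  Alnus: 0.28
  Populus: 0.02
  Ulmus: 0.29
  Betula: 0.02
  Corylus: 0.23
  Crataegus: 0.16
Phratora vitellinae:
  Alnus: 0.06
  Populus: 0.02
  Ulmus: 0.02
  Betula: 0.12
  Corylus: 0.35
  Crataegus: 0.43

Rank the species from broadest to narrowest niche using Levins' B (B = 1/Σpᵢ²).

Phratora vulgatissima > Phratora laticollis > Phratora vitellinae

Σp_vulgᵢ² = 0.21² + 0.13² + 0.08² + 0.14² + 0.23² + 0.21² = 0.0441 + 0.0169 + 0.0064 + 0.0196 + 0.0529 + 0.0441 = 0.1840
B_vulg = 1 / 0.1840 = 5.4348
Σp_latiᵢ² = 0.28² + 0.02² + 0.29² + 0.02² + 0.23² + 0.16² = 0.0784 + 0.0004 + 0.0841 + 0.0004 + 0.0529 + 0.0256 = 0.2418
B_lati = 1 / 0.2418 = 4.1356
Σp_viteᵢ² = 0.06² + 0.02² + 0.02² + 0.12² + 0.35² + 0.43² = 0.0036 + 0.0004 + 0.0004 + 0.0144 + 0.1225 + 0.1849 = 0.3262
B_vite = 1 / 0.3262 = 3.0656
Ranking by B (broadest → narrowest): Phratora vulgatissima (5.43) > Phratora laticollis (4.14) > Phratora vitellinae (3.07)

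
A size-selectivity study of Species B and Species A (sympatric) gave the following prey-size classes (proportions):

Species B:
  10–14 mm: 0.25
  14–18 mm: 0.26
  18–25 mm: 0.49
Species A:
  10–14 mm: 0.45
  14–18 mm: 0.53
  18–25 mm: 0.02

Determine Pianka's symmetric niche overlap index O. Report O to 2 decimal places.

0.61

Σ p₁ᵢp₂ᵢ = 0.1125 + 0.1378 + 0.0098 = 0.2601
Σp_1ᵢ² = 0.25² + 0.26² + 0.49² = 0.0625 + 0.0676 + 0.2401 = 0.3702
Σp_2ᵢ² = 0.45² + 0.53² + 0.02² = 0.2025 + 0.2809 + 0.0004 = 0.4838
O = 0.2601 / √(0.3702 × 0.4838) = 0.2601 / 0.42321 = 0.6146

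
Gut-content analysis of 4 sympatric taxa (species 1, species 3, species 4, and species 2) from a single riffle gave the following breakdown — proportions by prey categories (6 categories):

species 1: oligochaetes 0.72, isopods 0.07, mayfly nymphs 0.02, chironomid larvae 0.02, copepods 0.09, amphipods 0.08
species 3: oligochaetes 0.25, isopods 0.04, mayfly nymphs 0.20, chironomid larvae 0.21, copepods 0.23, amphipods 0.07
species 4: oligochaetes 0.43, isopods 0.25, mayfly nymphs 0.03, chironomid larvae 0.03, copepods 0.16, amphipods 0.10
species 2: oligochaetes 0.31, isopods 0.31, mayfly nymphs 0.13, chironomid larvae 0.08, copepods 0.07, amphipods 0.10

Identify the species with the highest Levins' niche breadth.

species 3

Σp_1ᵢ² = 0.72² + 0.07² + 0.02² + 0.02² + 0.09² + 0.08² = 0.5184 + 0.0049 + 0.0004 + 0.0004 + 0.0081 + 0.0064 = 0.5386
B_1 = 1 / 0.5386 = 1.8567
Σp_3ᵢ² = 0.25² + 0.04² + 0.20² + 0.21² + 0.23² + 0.07² = 0.0625 + 0.0016 + 0.0400 + 0.0441 + 0.0529 + 0.0049 = 0.2060
B_3 = 1 / 0.2060 = 4.8544
Σp_4ᵢ² = 0.43² + 0.25² + 0.03² + 0.03² + 0.16² + 0.10² = 0.1849 + 0.0625 + 0.0009 + 0.0009 + 0.0256 + 0.0100 = 0.2848
B_4 = 1 / 0.2848 = 3.5112
Σp_2ᵢ² = 0.31² + 0.31² + 0.13² + 0.08² + 0.07² + 0.10² = 0.0961 + 0.0961 + 0.0169 + 0.0064 + 0.0049 + 0.0100 = 0.2304
B_2 = 1 / 0.2304 = 4.3403
Highest B → broadest niche (most generalist): species 3 (B = 4.85).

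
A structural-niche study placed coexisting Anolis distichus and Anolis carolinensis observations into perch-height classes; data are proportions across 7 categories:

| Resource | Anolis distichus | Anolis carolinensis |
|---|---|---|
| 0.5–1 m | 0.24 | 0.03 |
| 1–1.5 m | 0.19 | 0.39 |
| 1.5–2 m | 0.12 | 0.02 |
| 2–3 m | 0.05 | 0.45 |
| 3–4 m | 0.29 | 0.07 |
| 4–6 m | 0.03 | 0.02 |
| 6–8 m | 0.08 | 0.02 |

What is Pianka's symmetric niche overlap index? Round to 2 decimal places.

Σ p₁ᵢp₂ᵢ = 0.0072 + 0.0741 + 0.0024 + 0.0225 + 0.0203 + 0.0006 + 0.0016 = 0.1287
Σp_1ᵢ² = 0.24² + 0.19² + 0.12² + 0.05² + 0.29² + 0.03² + 0.08² = 0.0576 + 0.0361 + 0.0144 + 0.0025 + 0.0841 + 0.0009 + 0.0064 = 0.2020
Σp_2ᵢ² = 0.03² + 0.39² + 0.02² + 0.45² + 0.07² + 0.02² + 0.02² = 0.0009 + 0.1521 + 0.0004 + 0.2025 + 0.0049 + 0.0004 + 0.0004 = 0.3616
O = 0.1287 / √(0.2020 × 0.3616) = 0.1287 / 0.27027 = 0.4762

0.48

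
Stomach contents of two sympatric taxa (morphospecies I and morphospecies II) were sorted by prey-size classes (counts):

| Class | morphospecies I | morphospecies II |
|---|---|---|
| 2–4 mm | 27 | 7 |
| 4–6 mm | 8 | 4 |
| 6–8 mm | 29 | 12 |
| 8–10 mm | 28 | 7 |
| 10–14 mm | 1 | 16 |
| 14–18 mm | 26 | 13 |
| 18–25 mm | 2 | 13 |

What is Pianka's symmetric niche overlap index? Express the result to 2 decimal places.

Proportions for morphospecies I (n=121): 27/121=0.2231, 8/121=0.0661, 29/121=0.2397, 28/121=0.2314, 1/121=0.0083, 26/121=0.2149, 2/121=0.0165
Proportions for morphospecies II (n=72): 7/72=0.0972, 4/72=0.0556, 12/72=0.1667, 7/72=0.0972, 16/72=0.2222, 13/72=0.1806, 13/72=0.1806
Σ p₁ᵢp₂ᵢ = 0.021685 + 0.003675 + 0.039958 + 0.022492 + 0.001844 + 0.038811 + 0.002980 = 0.131445
Σp_1ᵢ² = 0.2231² + 0.0661² + 0.2397² + 0.2314² + 0.0083² + 0.2149² + 0.0165² = 0.049774 + 0.004369 + 0.057456 + 0.053546 + 0.000069 + 0.046182 + 0.000272 = 0.211668
Σp_2ᵢ² = 0.0972² + 0.0556² + 0.1667² + 0.0972² + 0.2222² + 0.1806² + 0.1806² = 0.009448 + 0.003091 + 0.027789 + 0.009448 + 0.049373 + 0.032616 + 0.032616 = 0.164381
O = 0.131445 / √(0.211668 × 0.164381) = 0.131445 / 0.1865320 = 0.7047

0.70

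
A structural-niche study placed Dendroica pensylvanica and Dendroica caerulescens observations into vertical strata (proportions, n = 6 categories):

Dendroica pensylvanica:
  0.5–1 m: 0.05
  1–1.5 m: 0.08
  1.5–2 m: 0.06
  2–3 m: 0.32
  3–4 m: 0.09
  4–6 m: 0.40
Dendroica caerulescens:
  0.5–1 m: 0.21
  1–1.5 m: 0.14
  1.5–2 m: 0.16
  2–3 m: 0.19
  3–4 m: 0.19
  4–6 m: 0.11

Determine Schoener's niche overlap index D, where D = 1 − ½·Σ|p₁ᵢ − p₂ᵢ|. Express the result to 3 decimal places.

0.580

Σ|p₁ᵢ − p₂ᵢ| = 0.16 + 0.06 + 0.10 + 0.13 + 0.10 + 0.29 = 0.84
D = 1 − ½ × 0.84 = 1 − 0.420 = 0.58000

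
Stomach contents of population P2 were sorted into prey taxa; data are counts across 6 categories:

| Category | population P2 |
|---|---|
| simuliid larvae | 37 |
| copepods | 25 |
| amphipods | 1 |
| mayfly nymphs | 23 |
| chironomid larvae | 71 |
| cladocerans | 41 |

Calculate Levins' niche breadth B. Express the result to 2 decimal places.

4.24

Proportions for population P2 (n=198): 37/198=0.1869, 25/198=0.1263, 1/198=0.0051, 23/198=0.1162, 71/198=0.3586, 41/198=0.2071
Σpᵢ² = 0.1869² + 0.1263² + 0.0051² + 0.1162² + 0.3586² + 0.2071² = 0.034932 + 0.015952 + 0.000026 + 0.013502 + 0.128594 + 0.042890 = 0.235896
B = 1 / 0.235896 = 4.2392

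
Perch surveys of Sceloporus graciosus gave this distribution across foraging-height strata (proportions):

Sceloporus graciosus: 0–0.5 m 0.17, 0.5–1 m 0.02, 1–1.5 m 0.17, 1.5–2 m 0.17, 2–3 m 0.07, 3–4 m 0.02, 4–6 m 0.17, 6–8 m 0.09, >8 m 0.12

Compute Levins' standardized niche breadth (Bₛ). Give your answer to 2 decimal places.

Σpᵢ² = 0.17² + 0.02² + 0.17² + 0.17² + 0.07² + 0.02² + 0.17² + 0.09² + 0.12² = 0.0289 + 0.0004 + 0.0289 + 0.0289 + 0.0049 + 0.0004 + 0.0289 + 0.0081 + 0.0144 = 0.1438
B = 1 / 0.1438 = 6.9541
Bₛ = (B − 1)/(n − 1) = (6.9541 − 1)/(9 − 1) = 5.9541/8 = 0.7443

0.74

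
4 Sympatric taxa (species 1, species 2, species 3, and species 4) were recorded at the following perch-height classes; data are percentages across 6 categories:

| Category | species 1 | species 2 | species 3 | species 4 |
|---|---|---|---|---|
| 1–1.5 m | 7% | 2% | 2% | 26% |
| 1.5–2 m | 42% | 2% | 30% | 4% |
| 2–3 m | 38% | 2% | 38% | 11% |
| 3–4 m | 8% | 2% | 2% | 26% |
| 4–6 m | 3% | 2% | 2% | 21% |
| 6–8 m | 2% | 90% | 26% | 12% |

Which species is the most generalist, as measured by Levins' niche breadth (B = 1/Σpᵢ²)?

Convert percentages to proportions (divide by 100).
Σp_1ᵢ² = 0.07² + 0.42² + 0.38² + 0.08² + 0.03² + 0.02² = 0.0049 + 0.1764 + 0.1444 + 0.0064 + 0.0009 + 0.0004 = 0.3334
B_1 = 1 / 0.3334 = 2.9994
Σp_2ᵢ² = 0.02² + 0.02² + 0.02² + 0.02² + 0.02² + 0.90² = 0.0004 + 0.0004 + 0.0004 + 0.0004 + 0.0004 + 0.8100 = 0.8120
B_2 = 1 / 0.8120 = 1.2315
Σp_3ᵢ² = 0.02² + 0.30² + 0.38² + 0.02² + 0.02² + 0.26² = 0.0004 + 0.0900 + 0.1444 + 0.0004 + 0.0004 + 0.0676 = 0.3032
B_3 = 1 / 0.3032 = 3.2982
Σp_4ᵢ² = 0.26² + 0.04² + 0.11² + 0.26² + 0.21² + 0.12² = 0.0676 + 0.0016 + 0.0121 + 0.0676 + 0.0441 + 0.0144 = 0.2074
B_4 = 1 / 0.2074 = 4.8216
Highest B → broadest niche (most generalist): species 4 (B = 4.82).

species 4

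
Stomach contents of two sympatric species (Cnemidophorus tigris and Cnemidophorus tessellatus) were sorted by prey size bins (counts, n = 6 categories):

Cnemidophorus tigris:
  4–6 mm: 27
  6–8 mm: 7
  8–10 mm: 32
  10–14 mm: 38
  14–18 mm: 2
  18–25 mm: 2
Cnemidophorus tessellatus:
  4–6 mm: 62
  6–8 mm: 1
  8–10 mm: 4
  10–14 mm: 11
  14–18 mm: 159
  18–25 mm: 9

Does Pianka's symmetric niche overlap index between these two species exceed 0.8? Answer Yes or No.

Proportions for Cnemidophorus tigris (n=108): 27/108=0.2500, 7/108=0.0648, 32/108=0.2963, 38/108=0.3519, 2/108=0.0185, 2/108=0.0185
Proportions for Cnemidophorus tessellatus (n=246): 62/246=0.2520, 1/246=0.0041, 4/246=0.0163, 11/246=0.0447, 159/246=0.6463, 9/246=0.0366
Σ p₁ᵢp₂ᵢ = 0.063000 + 0.000266 + 0.004830 + 0.015730 + 0.011957 + 0.000677 = 0.096460
Σp_1ᵢ² = 0.2500² + 0.0648² + 0.2963² + 0.3519² + 0.0185² + 0.0185² = 0.062500 + 0.004199 + 0.087794 + 0.123834 + 0.000342 + 0.000342 = 0.279011
Σp_2ᵢ² = 0.2520² + 0.0041² + 0.0163² + 0.0447² + 0.6463² + 0.0366² = 0.063504 + 0.000017 + 0.000266 + 0.001998 + 0.417704 + 0.001340 = 0.484829
O = 0.096460 / √(0.279011 × 0.484829) = 0.096460 / 0.3677943 = 0.2623
O = 0.2623 < 0.8 → No.

No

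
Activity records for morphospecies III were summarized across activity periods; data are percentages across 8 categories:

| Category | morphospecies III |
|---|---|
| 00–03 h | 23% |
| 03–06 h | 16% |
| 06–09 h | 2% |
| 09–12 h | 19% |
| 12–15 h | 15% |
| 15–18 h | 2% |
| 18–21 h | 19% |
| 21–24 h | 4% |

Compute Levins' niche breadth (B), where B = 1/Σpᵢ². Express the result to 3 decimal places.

Convert percentages to proportions (divide by 100).
Σpᵢ² = 0.23² + 0.16² + 0.02² + 0.19² + 0.15² + 0.02² + 0.19² + 0.04² = 0.0529 + 0.0256 + 0.0004 + 0.0361 + 0.0225 + 0.0004 + 0.0361 + 0.0016 = 0.1756
B = 1 / 0.1756 = 5.69476

5.695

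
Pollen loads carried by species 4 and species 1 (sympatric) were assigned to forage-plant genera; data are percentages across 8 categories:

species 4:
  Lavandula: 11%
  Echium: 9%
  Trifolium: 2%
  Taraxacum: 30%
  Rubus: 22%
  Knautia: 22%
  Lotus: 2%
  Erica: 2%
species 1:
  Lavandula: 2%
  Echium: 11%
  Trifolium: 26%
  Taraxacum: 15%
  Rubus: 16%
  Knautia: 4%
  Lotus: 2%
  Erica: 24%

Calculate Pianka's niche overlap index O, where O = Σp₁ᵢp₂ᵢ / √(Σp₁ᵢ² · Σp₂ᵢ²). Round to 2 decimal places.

0.56

Convert percentages to proportions (divide by 100).
Σ p₁ᵢp₂ᵢ = 0.0022 + 0.0099 + 0.0052 + 0.0450 + 0.0352 + 0.0088 + 0.0004 + 0.0048 = 0.1115
Σp_1ᵢ² = 0.11² + 0.09² + 0.02² + 0.30² + 0.22² + 0.22² + 0.02² + 0.02² = 0.0121 + 0.0081 + 0.0004 + 0.0900 + 0.0484 + 0.0484 + 0.0004 + 0.0004 = 0.2082
Σp_2ᵢ² = 0.02² + 0.11² + 0.26² + 0.15² + 0.16² + 0.04² + 0.02² + 0.24² = 0.0004 + 0.0121 + 0.0676 + 0.0225 + 0.0256 + 0.0016 + 0.0004 + 0.0576 = 0.1878
O = 0.1115 / √(0.2082 × 0.1878) = 0.1115 / 0.19774 = 0.5639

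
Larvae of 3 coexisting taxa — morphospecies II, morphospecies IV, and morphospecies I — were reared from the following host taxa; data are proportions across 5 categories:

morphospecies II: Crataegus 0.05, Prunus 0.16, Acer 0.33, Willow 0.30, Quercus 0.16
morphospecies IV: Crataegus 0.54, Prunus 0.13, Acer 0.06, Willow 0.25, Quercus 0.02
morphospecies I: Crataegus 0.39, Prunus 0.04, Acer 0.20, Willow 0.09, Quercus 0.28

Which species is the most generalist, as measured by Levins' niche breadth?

morphospecies II

Σp_IIᵢ² = 0.05² + 0.16² + 0.33² + 0.30² + 0.16² = 0.0025 + 0.0256 + 0.1089 + 0.0900 + 0.0256 = 0.2526
B_II = 1 / 0.2526 = 3.9588
Σp_IVᵢ² = 0.54² + 0.13² + 0.06² + 0.25² + 0.02² = 0.2916 + 0.0169 + 0.0036 + 0.0625 + 0.0004 = 0.3750
B_IV = 1 / 0.3750 = 2.6667
Σp_Iᵢ² = 0.39² + 0.04² + 0.20² + 0.09² + 0.28² = 0.1521 + 0.0016 + 0.0400 + 0.0081 + 0.0784 = 0.2802
B_I = 1 / 0.2802 = 3.5689
Highest B → broadest niche (most generalist): morphospecies II (B = 3.96).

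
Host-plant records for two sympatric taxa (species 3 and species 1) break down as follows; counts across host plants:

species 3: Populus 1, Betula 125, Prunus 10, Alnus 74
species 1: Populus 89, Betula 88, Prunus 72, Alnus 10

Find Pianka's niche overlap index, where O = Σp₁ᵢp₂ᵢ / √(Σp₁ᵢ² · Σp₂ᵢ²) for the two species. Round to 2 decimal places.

Proportions for species 3 (n=210): 1/210=0.0048, 125/210=0.5952, 10/210=0.0476, 74/210=0.3524
Proportions for species 1 (n=259): 89/259=0.3436, 88/259=0.3398, 72/259=0.2780, 10/259=0.0386
Σ p₁ᵢp₂ᵢ = 0.001649 + 0.202249 + 0.013233 + 0.013603 = 0.230734
Σp_1ᵢ² = 0.0048² + 0.5952² + 0.0476² + 0.3524² = 0.000023 + 0.354263 + 0.002266 + 0.124186 = 0.480738
Σp_2ᵢ² = 0.3436² + 0.3398² + 0.2780² + 0.0386² = 0.118061 + 0.115464 + 0.077284 + 0.001490 = 0.312299
O = 0.230734 / √(0.480738 × 0.312299) = 0.230734 / 0.3874713 = 0.5955

0.60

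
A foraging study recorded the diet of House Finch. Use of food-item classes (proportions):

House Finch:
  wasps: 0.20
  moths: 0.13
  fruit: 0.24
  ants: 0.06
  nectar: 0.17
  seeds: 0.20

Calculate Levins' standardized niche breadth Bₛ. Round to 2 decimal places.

0.87

Σpᵢ² = 0.20² + 0.13² + 0.24² + 0.06² + 0.17² + 0.20² = 0.0400 + 0.0169 + 0.0576 + 0.0036 + 0.0289 + 0.0400 = 0.1870
B = 1 / 0.1870 = 5.3476
Bₛ = (B − 1)/(n − 1) = (5.3476 − 1)/(6 − 1) = 4.3476/5 = 0.8695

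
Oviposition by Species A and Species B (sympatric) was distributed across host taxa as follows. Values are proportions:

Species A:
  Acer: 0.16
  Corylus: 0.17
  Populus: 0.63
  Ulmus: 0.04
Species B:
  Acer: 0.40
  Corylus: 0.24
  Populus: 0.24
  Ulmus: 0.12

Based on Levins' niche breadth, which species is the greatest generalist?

Species B

Σp_Aᵢ² = 0.16² + 0.17² + 0.63² + 0.04² = 0.0256 + 0.0289 + 0.3969 + 0.0016 = 0.4530
B_A = 1 / 0.4530 = 2.2075
Σp_Bᵢ² = 0.40² + 0.24² + 0.24² + 0.12² = 0.1600 + 0.0576 + 0.0576 + 0.0144 = 0.2896
B_B = 1 / 0.2896 = 3.4530
Highest B → broadest niche (most generalist): Species B (B = 3.45).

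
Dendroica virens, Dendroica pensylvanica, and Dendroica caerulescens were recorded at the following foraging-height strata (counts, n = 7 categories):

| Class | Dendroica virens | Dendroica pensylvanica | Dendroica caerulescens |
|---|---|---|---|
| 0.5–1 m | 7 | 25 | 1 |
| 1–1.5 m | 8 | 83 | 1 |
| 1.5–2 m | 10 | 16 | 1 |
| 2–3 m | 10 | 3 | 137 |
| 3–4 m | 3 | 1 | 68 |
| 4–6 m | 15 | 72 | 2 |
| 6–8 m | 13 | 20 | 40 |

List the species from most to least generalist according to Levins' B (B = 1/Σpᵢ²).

Proportions for Dendroica virens (n=66): 7/66=0.1061, 8/66=0.1212, 10/66=0.1515, 10/66=0.1515, 3/66=0.0455, 15/66=0.2273, 13/66=0.1970
Proportions for Dendroica pensylvanica (n=220): 25/220=0.1136, 83/220=0.3773, 16/220=0.0727, 3/220=0.0136, 1/220=0.0045, 72/220=0.3273, 20/220=0.0909
Proportions for Dendroica caerulescens (n=250): 1/250=0.0040, 1/250=0.0040, 1/250=0.0040, 137/250=0.5480, 68/250=0.2720, 2/250=0.0080, 40/250=0.1600
Σp_vireᵢ² = 0.1061² + 0.1212² + 0.1515² + 0.1515² + 0.0455² + 0.2273² + 0.1970² = 0.011257 + 0.014689 + 0.022952 + 0.022952 + 0.002070 + 0.051665 + 0.038809 = 0.164394
B_vire = 1 / 0.164394 = 6.0829
Σp_pensᵢ² = 0.1136² + 0.3773² + 0.0727² + 0.0136² + 0.0045² + 0.3273² + 0.0909² = 0.012905 + 0.142355 + 0.005285 + 0.000185 + 0.000020 + 0.107125 + 0.008263 = 0.276138
B_pens = 1 / 0.276138 = 3.6214
Σp_caerᵢ² = 0.0040² + 0.0040² + 0.0040² + 0.5480² + 0.2720² + 0.0080² + 0.1600² = 0.000016 + 0.000016 + 0.000016 + 0.300304 + 0.073984 + 0.000064 + 0.025600 = 0.400000
B_caer = 1 / 0.400000 = 2.5000
Ranking by B (broadest → narrowest): Dendroica virens (6.08) > Dendroica pensylvanica (3.62) > Dendroica caerulescens (2.50)

Dendroica virens > Dendroica pensylvanica > Dendroica caerulescens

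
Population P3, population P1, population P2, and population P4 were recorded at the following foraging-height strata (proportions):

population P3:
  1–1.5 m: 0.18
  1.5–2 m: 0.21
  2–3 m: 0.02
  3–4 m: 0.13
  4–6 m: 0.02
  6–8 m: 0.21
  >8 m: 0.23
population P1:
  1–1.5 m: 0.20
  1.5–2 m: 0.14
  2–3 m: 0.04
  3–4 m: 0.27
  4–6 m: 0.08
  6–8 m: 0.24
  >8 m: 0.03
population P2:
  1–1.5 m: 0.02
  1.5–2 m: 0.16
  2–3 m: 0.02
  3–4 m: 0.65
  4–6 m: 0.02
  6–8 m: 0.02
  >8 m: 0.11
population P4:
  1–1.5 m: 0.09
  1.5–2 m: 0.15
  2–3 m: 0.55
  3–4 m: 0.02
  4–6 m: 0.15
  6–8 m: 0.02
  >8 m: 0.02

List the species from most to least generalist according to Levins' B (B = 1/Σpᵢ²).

Σp_P3ᵢ² = 0.18² + 0.21² + 0.02² + 0.13² + 0.02² + 0.21² + 0.23² = 0.0324 + 0.0441 + 0.0004 + 0.0169 + 0.0004 + 0.0441 + 0.0529 = 0.1912
B_P3 = 1 / 0.1912 = 5.2301
Σp_P1ᵢ² = 0.20² + 0.14² + 0.04² + 0.27² + 0.08² + 0.24² + 0.03² = 0.0400 + 0.0196 + 0.0016 + 0.0729 + 0.0064 + 0.0576 + 0.0009 = 0.1990
B_P1 = 1 / 0.1990 = 5.0251
Σp_P2ᵢ² = 0.02² + 0.16² + 0.02² + 0.65² + 0.02² + 0.02² + 0.11² = 0.0004 + 0.0256 + 0.0004 + 0.4225 + 0.0004 + 0.0004 + 0.0121 = 0.4618
B_P2 = 1 / 0.4618 = 2.1654
Σp_P4ᵢ² = 0.09² + 0.15² + 0.55² + 0.02² + 0.15² + 0.02² + 0.02² = 0.0081 + 0.0225 + 0.3025 + 0.0004 + 0.0225 + 0.0004 + 0.0004 = 0.3568
B_P4 = 1 / 0.3568 = 2.8027
Ranking by B (broadest → narrowest): population P3 (5.23) > population P1 (5.03) > population P4 (2.80) > population P2 (2.17)

population P3 > population P1 > population P4 > population P2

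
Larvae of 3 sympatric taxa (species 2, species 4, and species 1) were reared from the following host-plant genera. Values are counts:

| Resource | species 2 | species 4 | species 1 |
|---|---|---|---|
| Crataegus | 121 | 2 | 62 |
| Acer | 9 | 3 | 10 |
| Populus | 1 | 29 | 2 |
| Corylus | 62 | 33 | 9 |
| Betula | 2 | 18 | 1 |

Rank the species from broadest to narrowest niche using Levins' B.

species 4 > species 2 > species 1

Proportions for species 2 (n=195): 121/195=0.6205, 9/195=0.0462, 1/195=0.0051, 62/195=0.3179, 2/195=0.0103
Proportions for species 4 (n=85): 2/85=0.0235, 3/85=0.0353, 29/85=0.3412, 33/85=0.3882, 18/85=0.2118
Proportions for species 1 (n=84): 62/84=0.7381, 10/84=0.1190, 2/84=0.0238, 9/84=0.1071, 1/84=0.0119
Σp_2ᵢ² = 0.6205² + 0.0462² + 0.0051² + 0.3179² + 0.0103² = 0.385020 + 0.002134 + 0.000026 + 0.101060 + 0.000106 = 0.488346
B_2 = 1 / 0.488346 = 2.0477
Σp_4ᵢ² = 0.0235² + 0.0353² + 0.3412² + 0.3882² + 0.2118² = 0.000552 + 0.001246 + 0.116417 + 0.150699 + 0.044859 = 0.313773
B_4 = 1 / 0.313773 = 3.1870
Σp_1ᵢ² = 0.7381² + 0.1190² + 0.0238² + 0.1071² + 0.0119² = 0.544792 + 0.014161 + 0.000566 + 0.011470 + 0.000142 = 0.571131
B_1 = 1 / 0.571131 = 1.7509
Ranking by B (broadest → narrowest): species 4 (3.19) > species 2 (2.05) > species 1 (1.75)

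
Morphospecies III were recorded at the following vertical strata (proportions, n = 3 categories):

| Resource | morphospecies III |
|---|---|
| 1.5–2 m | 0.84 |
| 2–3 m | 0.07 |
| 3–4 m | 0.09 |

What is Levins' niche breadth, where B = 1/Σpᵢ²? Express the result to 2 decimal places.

1.39

Σpᵢ² = 0.84² + 0.07² + 0.09² = 0.7056 + 0.0049 + 0.0081 = 0.7186
B = 1 / 0.7186 = 1.3916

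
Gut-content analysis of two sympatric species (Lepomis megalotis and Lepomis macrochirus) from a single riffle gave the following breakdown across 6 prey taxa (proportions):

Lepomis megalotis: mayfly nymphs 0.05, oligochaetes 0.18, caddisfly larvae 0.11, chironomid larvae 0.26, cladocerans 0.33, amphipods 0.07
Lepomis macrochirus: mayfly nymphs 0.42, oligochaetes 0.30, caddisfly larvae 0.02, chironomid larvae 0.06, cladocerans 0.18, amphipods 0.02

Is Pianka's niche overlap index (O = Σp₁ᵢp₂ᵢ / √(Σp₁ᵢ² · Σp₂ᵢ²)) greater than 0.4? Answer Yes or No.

Yes

Σ p₁ᵢp₂ᵢ = 0.0210 + 0.0540 + 0.0022 + 0.0156 + 0.0594 + 0.0014 = 0.1536
Σp_1ᵢ² = 0.05² + 0.18² + 0.11² + 0.26² + 0.33² + 0.07² = 0.0025 + 0.0324 + 0.0121 + 0.0676 + 0.1089 + 0.0049 = 0.2284
Σp_2ᵢ² = 0.42² + 0.30² + 0.02² + 0.06² + 0.18² + 0.02² = 0.1764 + 0.0900 + 0.0004 + 0.0036 + 0.0324 + 0.0004 = 0.3032
O = 0.1536 / √(0.2284 × 0.3032) = 0.1536 / 0.26316 = 0.5837
O = 0.5837 > 0.4 → Yes.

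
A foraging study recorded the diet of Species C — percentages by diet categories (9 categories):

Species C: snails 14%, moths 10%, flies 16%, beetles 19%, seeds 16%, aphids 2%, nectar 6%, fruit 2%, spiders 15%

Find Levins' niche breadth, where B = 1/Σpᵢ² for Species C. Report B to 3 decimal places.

Convert percentages to proportions (divide by 100).
Σpᵢ² = 0.14² + 0.10² + 0.16² + 0.19² + 0.16² + 0.02² + 0.06² + 0.02² + 0.15² = 0.0196 + 0.0100 + 0.0256 + 0.0361 + 0.0256 + 0.0004 + 0.0036 + 0.0004 + 0.0225 = 0.1438
B = 1 / 0.1438 = 6.95410

6.954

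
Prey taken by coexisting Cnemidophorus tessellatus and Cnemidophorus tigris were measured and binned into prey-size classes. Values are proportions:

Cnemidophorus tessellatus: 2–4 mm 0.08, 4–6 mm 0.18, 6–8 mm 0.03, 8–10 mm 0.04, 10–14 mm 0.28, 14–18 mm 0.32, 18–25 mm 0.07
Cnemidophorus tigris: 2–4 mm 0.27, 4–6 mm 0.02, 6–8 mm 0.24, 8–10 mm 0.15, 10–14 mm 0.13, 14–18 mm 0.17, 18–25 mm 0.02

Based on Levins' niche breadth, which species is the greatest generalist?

Σp_tessᵢ² = 0.08² + 0.18² + 0.03² + 0.04² + 0.28² + 0.32² + 0.07² = 0.0064 + 0.0324 + 0.0009 + 0.0016 + 0.0784 + 0.1024 + 0.0049 = 0.2270
B_tess = 1 / 0.2270 = 4.4053
Σp_tigrᵢ² = 0.27² + 0.02² + 0.24² + 0.15² + 0.13² + 0.17² + 0.02² = 0.0729 + 0.0004 + 0.0576 + 0.0225 + 0.0169 + 0.0289 + 0.0004 = 0.1996
B_tigr = 1 / 0.1996 = 5.0100
Highest B → broadest niche (most generalist): Cnemidophorus tigris (B = 5.01).

Cnemidophorus tigris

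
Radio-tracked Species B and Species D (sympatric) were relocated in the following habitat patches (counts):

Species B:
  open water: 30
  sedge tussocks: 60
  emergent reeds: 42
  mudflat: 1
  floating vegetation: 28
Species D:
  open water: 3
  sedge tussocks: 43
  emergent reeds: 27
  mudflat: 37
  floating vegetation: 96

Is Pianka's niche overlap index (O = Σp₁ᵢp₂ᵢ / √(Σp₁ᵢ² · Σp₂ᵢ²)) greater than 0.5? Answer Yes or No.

Proportions for Species B (n=161): 30/161=0.1863, 60/161=0.3727, 42/161=0.2609, 1/161=0.0062, 28/161=0.1739
Proportions for Species D (n=206): 3/206=0.0146, 43/206=0.2087, 27/206=0.1311, 37/206=0.1796, 96/206=0.4660
Σ p₁ᵢp₂ᵢ = 0.002720 + 0.077782 + 0.034204 + 0.001114 + 0.081037 = 0.196857
Σp_1ᵢ² = 0.1863² + 0.3727² + 0.2609² + 0.0062² + 0.1739² = 0.034708 + 0.138905 + 0.068069 + 0.000038 + 0.030241 = 0.271961
Σp_2ᵢ² = 0.0146² + 0.2087² + 0.1311² + 0.1796² + 0.4660² = 0.000213 + 0.043556 + 0.017187 + 0.032256 + 0.217156 = 0.310368
O = 0.196857 / √(0.271961 × 0.310368) = 0.196857 / 0.2905305 = 0.6776
O = 0.6776 > 0.5 → Yes.

Yes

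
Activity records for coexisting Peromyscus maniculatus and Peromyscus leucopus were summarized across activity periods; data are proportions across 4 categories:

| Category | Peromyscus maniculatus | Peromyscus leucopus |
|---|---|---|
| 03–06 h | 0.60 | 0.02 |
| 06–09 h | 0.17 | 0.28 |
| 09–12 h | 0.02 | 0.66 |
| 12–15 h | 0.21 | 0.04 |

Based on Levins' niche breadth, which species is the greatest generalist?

Peromyscus maniculatus

Σp_maniᵢ² = 0.60² + 0.17² + 0.02² + 0.21² = 0.3600 + 0.0289 + 0.0004 + 0.0441 = 0.4334
B_mani = 1 / 0.4334 = 2.3073
Σp_leucᵢ² = 0.02² + 0.28² + 0.66² + 0.04² = 0.0004 + 0.0784 + 0.4356 + 0.0016 = 0.5160
B_leuc = 1 / 0.5160 = 1.9380
Highest B → broadest niche (most generalist): Peromyscus maniculatus (B = 2.31).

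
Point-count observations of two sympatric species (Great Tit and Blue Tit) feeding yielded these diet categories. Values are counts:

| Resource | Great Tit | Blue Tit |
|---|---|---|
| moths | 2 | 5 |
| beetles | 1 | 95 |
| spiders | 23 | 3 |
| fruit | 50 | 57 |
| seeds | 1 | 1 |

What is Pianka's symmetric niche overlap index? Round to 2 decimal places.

Proportions for Great Tit (n=77): 2/77=0.0260, 1/77=0.0130, 23/77=0.2987, 50/77=0.6494, 1/77=0.0130
Proportions for Blue Tit (n=161): 5/161=0.0311, 95/161=0.5901, 3/161=0.0186, 57/161=0.3540, 1/161=0.0062
Σ p₁ᵢp₂ᵢ = 0.000809 + 0.007671 + 0.005556 + 0.229888 + 0.000081 = 0.244005
Σp_1ᵢ² = 0.0260² + 0.0130² + 0.2987² + 0.6494² + 0.0130² = 0.000676 + 0.000169 + 0.089222 + 0.421720 + 0.000169 = 0.511956
Σp_2ᵢ² = 0.0311² + 0.5901² + 0.0186² + 0.3540² + 0.0062² = 0.000967 + 0.348218 + 0.000346 + 0.125316 + 0.000038 = 0.474885
O = 0.244005 / √(0.511956 × 0.474885) = 0.244005 / 0.4930722 = 0.4949

0.49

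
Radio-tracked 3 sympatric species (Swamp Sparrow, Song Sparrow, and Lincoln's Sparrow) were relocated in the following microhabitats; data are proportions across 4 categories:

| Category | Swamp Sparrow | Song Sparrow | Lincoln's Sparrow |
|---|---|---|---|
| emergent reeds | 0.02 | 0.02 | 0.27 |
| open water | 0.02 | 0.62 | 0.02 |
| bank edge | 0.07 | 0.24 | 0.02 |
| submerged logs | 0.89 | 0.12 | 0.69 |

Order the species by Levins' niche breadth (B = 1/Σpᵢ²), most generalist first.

Song Sparrow > Lincoln's Sparrow > Swamp Sparrow

Σp_Swamᵢ² = 0.02² + 0.02² + 0.07² + 0.89² = 0.0004 + 0.0004 + 0.0049 + 0.7921 = 0.7978
B_Swam = 1 / 0.7978 = 1.2534
Σp_Songᵢ² = 0.02² + 0.62² + 0.24² + 0.12² = 0.0004 + 0.3844 + 0.0576 + 0.0144 = 0.4568
B_Song = 1 / 0.4568 = 2.1891
Σp_Lincᵢ² = 0.27² + 0.02² + 0.02² + 0.69² = 0.0729 + 0.0004 + 0.0004 + 0.4761 = 0.5498
B_Linc = 1 / 0.5498 = 1.8188
Ranking by B (broadest → narrowest): Song Sparrow (2.19) > Lincoln's Sparrow (1.82) > Swamp Sparrow (1.25)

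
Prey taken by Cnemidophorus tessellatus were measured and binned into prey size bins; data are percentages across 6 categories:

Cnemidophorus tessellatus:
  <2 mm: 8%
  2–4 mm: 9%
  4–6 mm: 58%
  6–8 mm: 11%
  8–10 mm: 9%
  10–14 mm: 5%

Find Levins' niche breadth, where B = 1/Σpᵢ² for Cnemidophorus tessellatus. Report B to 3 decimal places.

Convert percentages to proportions (divide by 100).
Σpᵢ² = 0.08² + 0.09² + 0.58² + 0.11² + 0.09² + 0.05² = 0.0064 + 0.0081 + 0.3364 + 0.0121 + 0.0081 + 0.0025 = 0.3736
B = 1 / 0.3736 = 2.67666

2.677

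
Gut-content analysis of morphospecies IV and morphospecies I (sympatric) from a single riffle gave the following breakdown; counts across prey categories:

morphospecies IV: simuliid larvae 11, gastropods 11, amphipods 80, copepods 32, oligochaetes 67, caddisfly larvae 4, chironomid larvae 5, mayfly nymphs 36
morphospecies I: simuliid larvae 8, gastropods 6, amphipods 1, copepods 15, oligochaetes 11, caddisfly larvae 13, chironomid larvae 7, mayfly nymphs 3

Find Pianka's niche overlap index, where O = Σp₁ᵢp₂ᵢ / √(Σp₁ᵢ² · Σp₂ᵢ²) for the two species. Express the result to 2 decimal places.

0.55

Proportions for morphospecies IV (n=246): 11/246=0.0447, 11/246=0.0447, 80/246=0.3252, 32/246=0.1301, 67/246=0.2724, 4/246=0.0163, 5/246=0.0203, 36/246=0.1463
Proportions for morphospecies I (n=64): 8/64=0.1250, 6/64=0.0938, 1/64=0.0156, 15/64=0.2344, 11/64=0.1719, 13/64=0.2031, 7/64=0.1094, 3/64=0.0469
Σ p₁ᵢp₂ᵢ = 0.005588 + 0.004193 + 0.005073 + 0.030495 + 0.046826 + 0.003311 + 0.002221 + 0.006861 = 0.104568
Σp_1ᵢ² = 0.0447² + 0.0447² + 0.3252² + 0.1301² + 0.2724² + 0.0163² + 0.0203² + 0.1463² = 0.001998 + 0.001998 + 0.105755 + 0.016926 + 0.074202 + 0.000266 + 0.000412 + 0.021404 = 0.222961
Σp_2ᵢ² = 0.1250² + 0.0938² + 0.0156² + 0.2344² + 0.1719² + 0.2031² + 0.1094² + 0.0469² = 0.015625 + 0.008798 + 0.000243 + 0.054943 + 0.029550 + 0.041250 + 0.011968 + 0.002200 = 0.164577
O = 0.104568 / √(0.222961 × 0.164577) = 0.104568 / 0.1915574 = 0.5459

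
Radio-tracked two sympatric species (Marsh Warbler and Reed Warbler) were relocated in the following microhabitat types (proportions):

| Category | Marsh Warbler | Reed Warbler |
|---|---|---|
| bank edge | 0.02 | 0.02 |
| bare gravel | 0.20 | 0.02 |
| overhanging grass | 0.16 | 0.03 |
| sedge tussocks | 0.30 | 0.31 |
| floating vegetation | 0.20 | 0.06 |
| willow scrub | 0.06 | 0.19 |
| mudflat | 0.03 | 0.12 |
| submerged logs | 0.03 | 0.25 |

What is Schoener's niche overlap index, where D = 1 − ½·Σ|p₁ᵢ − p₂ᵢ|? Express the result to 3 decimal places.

Σ|p₁ᵢ − p₂ᵢ| = 0.00 + 0.18 + 0.13 + 0.01 + 0.14 + 0.13 + 0.09 + 0.22 = 0.90
D = 1 − ½ × 0.90 = 1 − 0.450 = 0.55000

0.550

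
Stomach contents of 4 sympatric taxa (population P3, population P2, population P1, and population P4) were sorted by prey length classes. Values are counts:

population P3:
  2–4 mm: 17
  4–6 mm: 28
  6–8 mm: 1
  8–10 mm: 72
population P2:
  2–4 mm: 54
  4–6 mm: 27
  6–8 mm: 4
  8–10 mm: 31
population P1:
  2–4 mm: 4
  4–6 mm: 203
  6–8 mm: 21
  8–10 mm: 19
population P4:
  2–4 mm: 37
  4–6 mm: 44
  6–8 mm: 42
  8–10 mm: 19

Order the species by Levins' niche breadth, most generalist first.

population P4 > population P2 > population P3 > population P1

Proportions for population P3 (n=118): 17/118=0.1441, 28/118=0.2373, 1/118=0.0085, 72/118=0.6102
Proportions for population P2 (n=116): 54/116=0.4655, 27/116=0.2328, 4/116=0.0345, 31/116=0.2672
Proportions for population P1 (n=247): 4/247=0.0162, 203/247=0.8219, 21/247=0.0850, 19/247=0.0769
Proportions for population P4 (n=142): 37/142=0.2606, 44/142=0.3099, 42/142=0.2958, 19/142=0.1338
Σp_P3ᵢ² = 0.1441² + 0.2373² + 0.0085² + 0.6102² = 0.020765 + 0.056311 + 0.000072 + 0.372344 = 0.449492
B_P3 = 1 / 0.449492 = 2.2247
Σp_P2ᵢ² = 0.4655² + 0.2328² + 0.0345² + 0.2672² = 0.216690 + 0.054196 + 0.001190 + 0.071396 = 0.343472
B_P2 = 1 / 0.343472 = 2.9114
Σp_P1ᵢ² = 0.0162² + 0.8219² + 0.0850² + 0.0769² = 0.000262 + 0.675520 + 0.007225 + 0.005914 = 0.688921
B_P1 = 1 / 0.688921 = 1.4515
Σp_P4ᵢ² = 0.2606² + 0.3099² + 0.2958² + 0.1338² = 0.067912 + 0.096038 + 0.087498 + 0.017902 = 0.269350
B_P4 = 1 / 0.269350 = 3.7126
Ranking by B (broadest → narrowest): population P4 (3.71) > population P2 (2.91) > population P3 (2.22) > population P1 (1.45)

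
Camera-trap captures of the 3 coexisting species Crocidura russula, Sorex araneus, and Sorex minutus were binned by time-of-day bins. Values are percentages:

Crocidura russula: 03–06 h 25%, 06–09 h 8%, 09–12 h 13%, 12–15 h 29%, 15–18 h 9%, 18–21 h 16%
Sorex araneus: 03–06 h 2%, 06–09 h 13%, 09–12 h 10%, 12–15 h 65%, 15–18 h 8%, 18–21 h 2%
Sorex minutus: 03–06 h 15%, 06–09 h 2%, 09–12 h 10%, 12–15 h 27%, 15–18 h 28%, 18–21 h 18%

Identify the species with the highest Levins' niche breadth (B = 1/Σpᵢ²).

Convert percentages to proportions (divide by 100).
Σp_russᵢ² = 0.25² + 0.08² + 0.13² + 0.29² + 0.09² + 0.16² = 0.0625 + 0.0064 + 0.0169 + 0.0841 + 0.0081 + 0.0256 = 0.2036
B_russ = 1 / 0.2036 = 4.9116
Σp_aranᵢ² = 0.02² + 0.13² + 0.10² + 0.65² + 0.08² + 0.02² = 0.0004 + 0.0169 + 0.0100 + 0.4225 + 0.0064 + 0.0004 = 0.4566
B_aran = 1 / 0.4566 = 2.1901
Σp_minuᵢ² = 0.15² + 0.02² + 0.10² + 0.27² + 0.28² + 0.18² = 0.0225 + 0.0004 + 0.0100 + 0.0729 + 0.0784 + 0.0324 = 0.2166
B_minu = 1 / 0.2166 = 4.6168
Highest B → broadest niche (most generalist): Crocidura russula (B = 4.91).

Crocidura russula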